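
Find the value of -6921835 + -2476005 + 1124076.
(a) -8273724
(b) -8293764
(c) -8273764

First: -6921835 + -2476005 = -9397840
Then: -9397840 + 1124076 = -8273764
c) -8273764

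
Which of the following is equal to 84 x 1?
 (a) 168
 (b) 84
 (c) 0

84 * 1 = 84
b) 84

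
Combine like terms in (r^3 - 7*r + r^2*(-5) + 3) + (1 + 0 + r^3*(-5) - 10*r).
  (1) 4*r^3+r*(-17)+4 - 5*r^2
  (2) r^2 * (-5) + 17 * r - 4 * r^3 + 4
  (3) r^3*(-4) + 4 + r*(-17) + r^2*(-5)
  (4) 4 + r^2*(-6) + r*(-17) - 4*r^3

Adding the polynomials and combining like terms:
(r^3 - 7*r + r^2*(-5) + 3) + (1 + 0 + r^3*(-5) - 10*r)
= r^3*(-4) + 4 + r*(-17) + r^2*(-5)
3) r^3*(-4) + 4 + r*(-17) + r^2*(-5)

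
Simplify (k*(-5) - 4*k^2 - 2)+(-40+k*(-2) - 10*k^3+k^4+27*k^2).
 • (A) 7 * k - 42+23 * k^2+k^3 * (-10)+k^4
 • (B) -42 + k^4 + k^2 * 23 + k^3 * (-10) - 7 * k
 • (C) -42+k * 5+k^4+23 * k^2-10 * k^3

Adding the polynomials and combining like terms:
(k*(-5) - 4*k^2 - 2) + (-40 + k*(-2) - 10*k^3 + k^4 + 27*k^2)
= -42 + k^4 + k^2 * 23 + k^3 * (-10) - 7 * k
B) -42 + k^4 + k^2 * 23 + k^3 * (-10) - 7 * k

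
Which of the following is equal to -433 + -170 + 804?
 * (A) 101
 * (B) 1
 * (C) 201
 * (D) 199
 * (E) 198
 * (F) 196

First: -433 + -170 = -603
Then: -603 + 804 = 201
C) 201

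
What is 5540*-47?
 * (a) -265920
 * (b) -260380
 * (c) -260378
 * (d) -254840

5540 * -47 = -260380
b) -260380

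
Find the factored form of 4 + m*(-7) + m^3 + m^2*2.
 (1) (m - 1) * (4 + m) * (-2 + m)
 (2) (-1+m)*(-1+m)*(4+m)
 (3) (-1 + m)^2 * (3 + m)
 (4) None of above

We need to factor 4 + m*(-7) + m^3 + m^2*2.
The factored form is (-1+m)*(-1+m)*(4+m).
2) (-1+m)*(-1+m)*(4+m)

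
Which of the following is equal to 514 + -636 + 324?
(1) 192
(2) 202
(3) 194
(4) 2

First: 514 + -636 = -122
Then: -122 + 324 = 202
2) 202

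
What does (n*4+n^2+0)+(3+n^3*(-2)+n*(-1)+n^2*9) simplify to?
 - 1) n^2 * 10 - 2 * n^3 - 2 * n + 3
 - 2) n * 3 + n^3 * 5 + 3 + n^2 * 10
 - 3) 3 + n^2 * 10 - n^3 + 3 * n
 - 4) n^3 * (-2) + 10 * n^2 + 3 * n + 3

Adding the polynomials and combining like terms:
(n*4 + n^2 + 0) + (3 + n^3*(-2) + n*(-1) + n^2*9)
= n^3 * (-2) + 10 * n^2 + 3 * n + 3
4) n^3 * (-2) + 10 * n^2 + 3 * n + 3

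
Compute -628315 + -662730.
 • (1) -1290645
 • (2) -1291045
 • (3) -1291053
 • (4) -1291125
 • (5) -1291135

-628315 + -662730 = -1291045
2) -1291045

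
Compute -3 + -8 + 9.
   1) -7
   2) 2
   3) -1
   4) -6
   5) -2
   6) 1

First: -3 + -8 = -11
Then: -11 + 9 = -2
5) -2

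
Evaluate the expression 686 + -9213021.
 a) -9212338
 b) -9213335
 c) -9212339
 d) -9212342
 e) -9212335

686 + -9213021 = -9212335
e) -9212335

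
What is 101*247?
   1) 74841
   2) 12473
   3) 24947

101 * 247 = 24947
3) 24947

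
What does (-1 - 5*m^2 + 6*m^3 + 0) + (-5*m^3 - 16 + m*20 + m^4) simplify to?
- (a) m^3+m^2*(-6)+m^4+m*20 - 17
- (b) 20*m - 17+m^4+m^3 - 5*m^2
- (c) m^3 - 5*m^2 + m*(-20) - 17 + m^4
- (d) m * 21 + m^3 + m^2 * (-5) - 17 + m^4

Adding the polynomials and combining like terms:
(-1 - 5*m^2 + 6*m^3 + 0) + (-5*m^3 - 16 + m*20 + m^4)
= 20*m - 17+m^4+m^3 - 5*m^2
b) 20*m - 17+m^4+m^3 - 5*m^2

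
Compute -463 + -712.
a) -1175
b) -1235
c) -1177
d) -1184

-463 + -712 = -1175
a) -1175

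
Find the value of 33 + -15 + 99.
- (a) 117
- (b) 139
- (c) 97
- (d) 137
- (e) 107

First: 33 + -15 = 18
Then: 18 + 99 = 117
a) 117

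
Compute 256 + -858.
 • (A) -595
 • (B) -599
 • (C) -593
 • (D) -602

256 + -858 = -602
D) -602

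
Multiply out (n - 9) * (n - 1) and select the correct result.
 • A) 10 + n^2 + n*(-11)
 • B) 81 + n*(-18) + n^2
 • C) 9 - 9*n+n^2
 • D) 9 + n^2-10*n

Expanding (n - 9) * (n - 1):
= 9 + n^2-10*n
D) 9 + n^2-10*n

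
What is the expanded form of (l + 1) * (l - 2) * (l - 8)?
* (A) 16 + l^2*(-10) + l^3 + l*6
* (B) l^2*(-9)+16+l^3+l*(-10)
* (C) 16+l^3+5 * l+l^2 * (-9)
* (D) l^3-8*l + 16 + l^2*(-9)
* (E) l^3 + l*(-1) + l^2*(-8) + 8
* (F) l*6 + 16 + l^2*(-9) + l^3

Expanding (l + 1) * (l - 2) * (l - 8):
= l*6 + 16 + l^2*(-9) + l^3
F) l*6 + 16 + l^2*(-9) + l^3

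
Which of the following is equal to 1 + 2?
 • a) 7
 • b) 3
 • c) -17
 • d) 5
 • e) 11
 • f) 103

1 + 2 = 3
b) 3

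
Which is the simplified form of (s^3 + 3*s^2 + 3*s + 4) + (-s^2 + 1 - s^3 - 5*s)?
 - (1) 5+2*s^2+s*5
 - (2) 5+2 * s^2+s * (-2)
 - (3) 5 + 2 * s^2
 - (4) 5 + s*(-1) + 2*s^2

Adding the polynomials and combining like terms:
(s^3 + 3*s^2 + 3*s + 4) + (-s^2 + 1 - s^3 - 5*s)
= 5+2 * s^2+s * (-2)
2) 5+2 * s^2+s * (-2)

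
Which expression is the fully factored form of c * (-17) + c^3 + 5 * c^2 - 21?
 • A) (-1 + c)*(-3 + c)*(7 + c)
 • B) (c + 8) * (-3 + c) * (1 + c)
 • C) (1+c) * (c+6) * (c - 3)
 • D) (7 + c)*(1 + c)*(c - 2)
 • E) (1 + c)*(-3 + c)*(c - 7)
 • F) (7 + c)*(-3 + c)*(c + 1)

We need to factor c * (-17) + c^3 + 5 * c^2 - 21.
The factored form is (7 + c)*(-3 + c)*(c + 1).
F) (7 + c)*(-3 + c)*(c + 1)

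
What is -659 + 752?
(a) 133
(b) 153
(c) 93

-659 + 752 = 93
c) 93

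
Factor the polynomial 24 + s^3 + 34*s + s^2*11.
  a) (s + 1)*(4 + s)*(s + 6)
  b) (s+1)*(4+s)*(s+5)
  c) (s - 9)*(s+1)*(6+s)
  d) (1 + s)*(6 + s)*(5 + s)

We need to factor 24 + s^3 + 34*s + s^2*11.
The factored form is (s + 1)*(4 + s)*(s + 6).
a) (s + 1)*(4 + s)*(s + 6)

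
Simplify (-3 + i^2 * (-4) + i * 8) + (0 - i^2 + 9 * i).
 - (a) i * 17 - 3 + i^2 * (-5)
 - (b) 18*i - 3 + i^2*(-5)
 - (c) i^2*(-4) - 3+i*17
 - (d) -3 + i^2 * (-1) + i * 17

Adding the polynomials and combining like terms:
(-3 + i^2*(-4) + i*8) + (0 - i^2 + 9*i)
= i * 17 - 3 + i^2 * (-5)
a) i * 17 - 3 + i^2 * (-5)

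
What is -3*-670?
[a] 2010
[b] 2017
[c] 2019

-3 * -670 = 2010
a) 2010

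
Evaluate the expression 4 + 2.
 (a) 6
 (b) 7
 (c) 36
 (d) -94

4 + 2 = 6
a) 6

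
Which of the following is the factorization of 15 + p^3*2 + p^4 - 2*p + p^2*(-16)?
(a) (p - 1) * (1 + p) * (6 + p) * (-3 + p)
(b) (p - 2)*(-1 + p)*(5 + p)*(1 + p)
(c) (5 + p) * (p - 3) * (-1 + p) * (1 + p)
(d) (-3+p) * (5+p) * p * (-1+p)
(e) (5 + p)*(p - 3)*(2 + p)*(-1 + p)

We need to factor 15 + p^3*2 + p^4 - 2*p + p^2*(-16).
The factored form is (5 + p) * (p - 3) * (-1 + p) * (1 + p).
c) (5 + p) * (p - 3) * (-1 + p) * (1 + p)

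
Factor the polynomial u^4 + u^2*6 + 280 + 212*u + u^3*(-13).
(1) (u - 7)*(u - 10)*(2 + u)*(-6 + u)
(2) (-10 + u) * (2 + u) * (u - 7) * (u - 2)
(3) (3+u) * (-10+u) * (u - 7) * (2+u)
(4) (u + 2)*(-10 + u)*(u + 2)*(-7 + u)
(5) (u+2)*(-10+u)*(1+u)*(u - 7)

We need to factor u^4 + u^2*6 + 280 + 212*u + u^3*(-13).
The factored form is (u + 2)*(-10 + u)*(u + 2)*(-7 + u).
4) (u + 2)*(-10 + u)*(u + 2)*(-7 + u)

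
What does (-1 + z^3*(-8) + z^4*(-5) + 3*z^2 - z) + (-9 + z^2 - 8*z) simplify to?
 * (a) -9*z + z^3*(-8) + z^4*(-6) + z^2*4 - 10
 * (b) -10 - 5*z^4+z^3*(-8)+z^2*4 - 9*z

Adding the polynomials and combining like terms:
(-1 + z^3*(-8) + z^4*(-5) + 3*z^2 - z) + (-9 + z^2 - 8*z)
= -10 - 5*z^4+z^3*(-8)+z^2*4 - 9*z
b) -10 - 5*z^4+z^3*(-8)+z^2*4 - 9*z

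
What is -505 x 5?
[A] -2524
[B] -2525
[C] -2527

-505 * 5 = -2525
B) -2525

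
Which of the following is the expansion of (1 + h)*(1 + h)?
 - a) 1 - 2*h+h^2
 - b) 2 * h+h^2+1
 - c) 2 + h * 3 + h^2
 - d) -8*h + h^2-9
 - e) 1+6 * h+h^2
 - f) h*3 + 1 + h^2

Expanding (1 + h)*(1 + h):
= 2 * h+h^2+1
b) 2 * h+h^2+1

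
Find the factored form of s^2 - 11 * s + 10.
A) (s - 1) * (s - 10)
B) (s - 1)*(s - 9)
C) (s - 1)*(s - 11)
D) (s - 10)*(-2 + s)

We need to factor s^2 - 11 * s + 10.
The factored form is (s - 1) * (s - 10).
A) (s - 1) * (s - 10)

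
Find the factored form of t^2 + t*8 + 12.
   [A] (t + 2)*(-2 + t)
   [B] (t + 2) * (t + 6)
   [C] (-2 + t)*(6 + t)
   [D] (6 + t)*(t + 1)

We need to factor t^2 + t*8 + 12.
The factored form is (t + 2) * (t + 6).
B) (t + 2) * (t + 6)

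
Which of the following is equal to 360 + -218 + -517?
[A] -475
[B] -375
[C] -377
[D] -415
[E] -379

First: 360 + -218 = 142
Then: 142 + -517 = -375
B) -375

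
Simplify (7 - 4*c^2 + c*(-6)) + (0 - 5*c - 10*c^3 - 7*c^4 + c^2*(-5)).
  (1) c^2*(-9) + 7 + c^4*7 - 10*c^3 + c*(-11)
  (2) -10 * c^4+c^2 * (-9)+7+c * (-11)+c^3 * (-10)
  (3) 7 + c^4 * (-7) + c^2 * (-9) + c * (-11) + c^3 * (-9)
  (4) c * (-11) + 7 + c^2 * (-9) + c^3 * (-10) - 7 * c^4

Adding the polynomials and combining like terms:
(7 - 4*c^2 + c*(-6)) + (0 - 5*c - 10*c^3 - 7*c^4 + c^2*(-5))
= c * (-11) + 7 + c^2 * (-9) + c^3 * (-10) - 7 * c^4
4) c * (-11) + 7 + c^2 * (-9) + c^3 * (-10) - 7 * c^4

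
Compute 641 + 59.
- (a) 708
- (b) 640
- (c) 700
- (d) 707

641 + 59 = 700
c) 700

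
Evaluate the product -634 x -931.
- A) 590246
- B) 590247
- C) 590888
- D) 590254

-634 * -931 = 590254
D) 590254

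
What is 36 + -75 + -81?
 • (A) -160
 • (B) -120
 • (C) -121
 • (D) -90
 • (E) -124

First: 36 + -75 = -39
Then: -39 + -81 = -120
B) -120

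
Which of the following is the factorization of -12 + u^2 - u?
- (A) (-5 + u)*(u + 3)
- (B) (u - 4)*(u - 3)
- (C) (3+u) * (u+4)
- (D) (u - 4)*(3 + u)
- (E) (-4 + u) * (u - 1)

We need to factor -12 + u^2 - u.
The factored form is (u - 4)*(3 + u).
D) (u - 4)*(3 + u)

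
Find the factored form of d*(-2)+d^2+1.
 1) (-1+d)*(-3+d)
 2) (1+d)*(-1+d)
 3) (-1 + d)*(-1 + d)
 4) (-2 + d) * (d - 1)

We need to factor d*(-2)+d^2+1.
The factored form is (-1 + d)*(-1 + d).
3) (-1 + d)*(-1 + d)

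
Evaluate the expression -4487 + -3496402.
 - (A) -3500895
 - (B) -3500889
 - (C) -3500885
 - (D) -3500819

-4487 + -3496402 = -3500889
B) -3500889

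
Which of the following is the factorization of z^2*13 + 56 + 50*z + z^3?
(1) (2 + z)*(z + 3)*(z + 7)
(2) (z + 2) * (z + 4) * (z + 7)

We need to factor z^2*13 + 56 + 50*z + z^3.
The factored form is (z + 2) * (z + 4) * (z + 7).
2) (z + 2) * (z + 4) * (z + 7)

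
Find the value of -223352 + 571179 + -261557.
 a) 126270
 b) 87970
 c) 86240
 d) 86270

First: -223352 + 571179 = 347827
Then: 347827 + -261557 = 86270
d) 86270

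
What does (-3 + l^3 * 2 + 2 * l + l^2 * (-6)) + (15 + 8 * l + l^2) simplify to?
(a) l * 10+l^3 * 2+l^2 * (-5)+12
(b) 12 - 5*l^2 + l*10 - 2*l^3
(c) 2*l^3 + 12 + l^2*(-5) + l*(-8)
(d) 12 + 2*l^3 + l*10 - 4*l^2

Adding the polynomials and combining like terms:
(-3 + l^3*2 + 2*l + l^2*(-6)) + (15 + 8*l + l^2)
= l * 10+l^3 * 2+l^2 * (-5)+12
a) l * 10+l^3 * 2+l^2 * (-5)+12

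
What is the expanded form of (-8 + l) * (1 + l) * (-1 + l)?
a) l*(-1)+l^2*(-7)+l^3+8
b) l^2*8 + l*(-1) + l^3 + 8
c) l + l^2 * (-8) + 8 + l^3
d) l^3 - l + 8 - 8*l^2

Expanding (-8 + l) * (1 + l) * (-1 + l):
= l^3 - l + 8 - 8*l^2
d) l^3 - l + 8 - 8*l^2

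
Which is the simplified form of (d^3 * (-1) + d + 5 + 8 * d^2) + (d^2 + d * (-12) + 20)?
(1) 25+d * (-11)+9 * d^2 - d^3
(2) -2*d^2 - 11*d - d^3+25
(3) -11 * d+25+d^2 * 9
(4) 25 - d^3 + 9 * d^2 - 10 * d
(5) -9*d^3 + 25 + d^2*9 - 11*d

Adding the polynomials and combining like terms:
(d^3*(-1) + d + 5 + 8*d^2) + (d^2 + d*(-12) + 20)
= 25+d * (-11)+9 * d^2 - d^3
1) 25+d * (-11)+9 * d^2 - d^3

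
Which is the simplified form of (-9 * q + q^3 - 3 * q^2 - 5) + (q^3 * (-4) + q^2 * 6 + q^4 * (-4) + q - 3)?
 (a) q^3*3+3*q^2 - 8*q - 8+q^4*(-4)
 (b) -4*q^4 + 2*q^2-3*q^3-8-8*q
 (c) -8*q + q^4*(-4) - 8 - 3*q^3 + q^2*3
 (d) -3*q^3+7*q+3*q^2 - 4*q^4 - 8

Adding the polynomials and combining like terms:
(-9*q + q^3 - 3*q^2 - 5) + (q^3*(-4) + q^2*6 + q^4*(-4) + q - 3)
= -8*q + q^4*(-4) - 8 - 3*q^3 + q^2*3
c) -8*q + q^4*(-4) - 8 - 3*q^3 + q^2*3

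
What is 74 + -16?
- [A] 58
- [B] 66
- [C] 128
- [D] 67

74 + -16 = 58
A) 58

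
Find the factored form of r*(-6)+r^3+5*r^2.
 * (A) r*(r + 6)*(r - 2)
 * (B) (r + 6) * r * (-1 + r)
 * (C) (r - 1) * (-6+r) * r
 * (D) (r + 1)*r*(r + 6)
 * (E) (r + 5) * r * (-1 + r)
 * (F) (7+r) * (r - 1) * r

We need to factor r*(-6)+r^3+5*r^2.
The factored form is (r + 6) * r * (-1 + r).
B) (r + 6) * r * (-1 + r)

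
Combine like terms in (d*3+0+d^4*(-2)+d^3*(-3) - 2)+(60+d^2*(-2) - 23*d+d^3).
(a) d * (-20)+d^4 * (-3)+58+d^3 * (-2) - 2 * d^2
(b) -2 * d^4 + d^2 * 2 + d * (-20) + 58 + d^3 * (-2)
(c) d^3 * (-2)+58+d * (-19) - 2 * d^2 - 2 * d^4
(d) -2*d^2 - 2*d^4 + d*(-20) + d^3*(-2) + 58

Adding the polynomials and combining like terms:
(d*3 + 0 + d^4*(-2) + d^3*(-3) - 2) + (60 + d^2*(-2) - 23*d + d^3)
= -2*d^2 - 2*d^4 + d*(-20) + d^3*(-2) + 58
d) -2*d^2 - 2*d^4 + d*(-20) + d^3*(-2) + 58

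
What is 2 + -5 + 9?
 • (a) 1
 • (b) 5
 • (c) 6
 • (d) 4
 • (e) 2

First: 2 + -5 = -3
Then: -3 + 9 = 6
c) 6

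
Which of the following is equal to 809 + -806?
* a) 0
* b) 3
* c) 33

809 + -806 = 3
b) 3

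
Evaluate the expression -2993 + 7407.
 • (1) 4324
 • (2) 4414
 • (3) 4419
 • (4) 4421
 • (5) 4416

-2993 + 7407 = 4414
2) 4414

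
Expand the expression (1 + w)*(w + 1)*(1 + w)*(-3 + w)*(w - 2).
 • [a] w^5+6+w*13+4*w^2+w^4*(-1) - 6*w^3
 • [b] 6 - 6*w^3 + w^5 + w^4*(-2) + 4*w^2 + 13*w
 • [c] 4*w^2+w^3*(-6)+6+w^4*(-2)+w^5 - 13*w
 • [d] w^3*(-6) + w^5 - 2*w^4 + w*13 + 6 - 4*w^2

Expanding (1 + w)*(w + 1)*(1 + w)*(-3 + w)*(w - 2):
= 6 - 6*w^3 + w^5 + w^4*(-2) + 4*w^2 + 13*w
b) 6 - 6*w^3 + w^5 + w^4*(-2) + 4*w^2 + 13*w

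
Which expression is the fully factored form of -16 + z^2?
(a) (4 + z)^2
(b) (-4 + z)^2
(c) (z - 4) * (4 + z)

We need to factor -16 + z^2.
The factored form is (z - 4) * (4 + z).
c) (z - 4) * (4 + z)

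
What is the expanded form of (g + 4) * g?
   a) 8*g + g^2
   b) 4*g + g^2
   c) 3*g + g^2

Expanding (g + 4) * g:
= 4*g + g^2
b) 4*g + g^2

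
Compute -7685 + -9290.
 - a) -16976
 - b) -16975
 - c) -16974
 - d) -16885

-7685 + -9290 = -16975
b) -16975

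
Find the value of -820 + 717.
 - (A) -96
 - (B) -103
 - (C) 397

-820 + 717 = -103
B) -103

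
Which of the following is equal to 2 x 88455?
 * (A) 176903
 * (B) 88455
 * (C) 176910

2 * 88455 = 176910
C) 176910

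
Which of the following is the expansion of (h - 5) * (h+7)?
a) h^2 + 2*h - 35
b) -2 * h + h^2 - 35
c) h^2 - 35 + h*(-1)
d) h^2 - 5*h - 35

Expanding (h - 5) * (h+7):
= h^2 + 2*h - 35
a) h^2 + 2*h - 35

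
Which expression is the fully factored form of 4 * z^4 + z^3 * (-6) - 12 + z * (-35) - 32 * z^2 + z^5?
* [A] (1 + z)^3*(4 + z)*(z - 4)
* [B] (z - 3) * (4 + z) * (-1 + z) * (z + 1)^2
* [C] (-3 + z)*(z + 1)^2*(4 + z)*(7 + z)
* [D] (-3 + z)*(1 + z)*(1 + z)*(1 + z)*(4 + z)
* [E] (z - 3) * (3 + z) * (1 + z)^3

We need to factor 4 * z^4 + z^3 * (-6) - 12 + z * (-35) - 32 * z^2 + z^5.
The factored form is (-3 + z)*(1 + z)*(1 + z)*(1 + z)*(4 + z).
D) (-3 + z)*(1 + z)*(1 + z)*(1 + z)*(4 + z)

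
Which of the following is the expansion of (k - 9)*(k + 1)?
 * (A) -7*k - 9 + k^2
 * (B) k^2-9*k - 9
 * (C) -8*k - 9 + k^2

Expanding (k - 9)*(k + 1):
= -8*k - 9 + k^2
C) -8*k - 9 + k^2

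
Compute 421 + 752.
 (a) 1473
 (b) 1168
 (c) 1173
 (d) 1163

421 + 752 = 1173
c) 1173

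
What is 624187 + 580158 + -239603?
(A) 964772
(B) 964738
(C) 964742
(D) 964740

First: 624187 + 580158 = 1204345
Then: 1204345 + -239603 = 964742
C) 964742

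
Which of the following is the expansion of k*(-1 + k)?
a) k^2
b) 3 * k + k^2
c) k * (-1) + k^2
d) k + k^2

Expanding k*(-1 + k):
= k * (-1) + k^2
c) k * (-1) + k^2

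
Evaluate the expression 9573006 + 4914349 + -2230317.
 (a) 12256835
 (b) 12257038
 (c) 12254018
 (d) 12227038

First: 9573006 + 4914349 = 14487355
Then: 14487355 + -2230317 = 12257038
b) 12257038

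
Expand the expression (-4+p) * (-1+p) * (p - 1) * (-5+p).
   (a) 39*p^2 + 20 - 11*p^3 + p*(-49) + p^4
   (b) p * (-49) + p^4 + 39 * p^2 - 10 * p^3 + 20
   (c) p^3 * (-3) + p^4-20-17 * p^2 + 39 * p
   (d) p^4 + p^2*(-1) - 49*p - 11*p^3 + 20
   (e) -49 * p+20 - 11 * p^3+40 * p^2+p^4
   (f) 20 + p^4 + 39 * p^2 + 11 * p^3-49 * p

Expanding (-4+p) * (-1+p) * (p - 1) * (-5+p):
= 39*p^2 + 20 - 11*p^3 + p*(-49) + p^4
a) 39*p^2 + 20 - 11*p^3 + p*(-49) + p^4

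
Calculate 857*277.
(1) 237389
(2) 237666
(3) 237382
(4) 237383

857 * 277 = 237389
1) 237389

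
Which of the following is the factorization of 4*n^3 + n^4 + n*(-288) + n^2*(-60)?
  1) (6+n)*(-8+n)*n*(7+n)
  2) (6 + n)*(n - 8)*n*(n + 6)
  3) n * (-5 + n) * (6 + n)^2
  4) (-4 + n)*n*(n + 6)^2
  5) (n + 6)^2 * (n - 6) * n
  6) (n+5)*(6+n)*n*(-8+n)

We need to factor 4*n^3 + n^4 + n*(-288) + n^2*(-60).
The factored form is (6 + n)*(n - 8)*n*(n + 6).
2) (6 + n)*(n - 8)*n*(n + 6)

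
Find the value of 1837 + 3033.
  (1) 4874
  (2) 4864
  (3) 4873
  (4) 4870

1837 + 3033 = 4870
4) 4870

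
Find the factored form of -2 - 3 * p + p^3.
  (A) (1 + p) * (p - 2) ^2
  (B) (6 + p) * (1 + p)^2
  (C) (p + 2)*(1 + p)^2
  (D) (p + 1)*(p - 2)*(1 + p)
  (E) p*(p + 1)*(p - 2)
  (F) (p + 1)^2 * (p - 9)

We need to factor -2 - 3 * p + p^3.
The factored form is (p + 1)*(p - 2)*(1 + p).
D) (p + 1)*(p - 2)*(1 + p)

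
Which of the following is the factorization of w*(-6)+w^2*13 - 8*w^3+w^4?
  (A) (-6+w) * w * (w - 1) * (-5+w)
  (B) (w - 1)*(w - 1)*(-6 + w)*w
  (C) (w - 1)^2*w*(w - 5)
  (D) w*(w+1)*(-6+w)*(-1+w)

We need to factor w*(-6)+w^2*13 - 8*w^3+w^4.
The factored form is (w - 1)*(w - 1)*(-6 + w)*w.
B) (w - 1)*(w - 1)*(-6 + w)*w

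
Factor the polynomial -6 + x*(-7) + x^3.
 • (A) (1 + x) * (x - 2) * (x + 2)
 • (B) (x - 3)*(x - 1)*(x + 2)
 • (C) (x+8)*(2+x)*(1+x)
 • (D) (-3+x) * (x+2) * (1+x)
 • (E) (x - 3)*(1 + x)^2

We need to factor -6 + x*(-7) + x^3.
The factored form is (-3+x) * (x+2) * (1+x).
D) (-3+x) * (x+2) * (1+x)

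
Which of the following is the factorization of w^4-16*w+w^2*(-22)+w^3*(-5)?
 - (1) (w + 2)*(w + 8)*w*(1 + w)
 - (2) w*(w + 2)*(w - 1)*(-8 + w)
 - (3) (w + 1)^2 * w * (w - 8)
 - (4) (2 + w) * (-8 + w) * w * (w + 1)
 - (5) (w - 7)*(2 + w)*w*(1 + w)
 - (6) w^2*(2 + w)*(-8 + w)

We need to factor w^4-16*w+w^2*(-22)+w^3*(-5).
The factored form is (2 + w) * (-8 + w) * w * (w + 1).
4) (2 + w) * (-8 + w) * w * (w + 1)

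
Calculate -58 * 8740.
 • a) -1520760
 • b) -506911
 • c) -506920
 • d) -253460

-58 * 8740 = -506920
c) -506920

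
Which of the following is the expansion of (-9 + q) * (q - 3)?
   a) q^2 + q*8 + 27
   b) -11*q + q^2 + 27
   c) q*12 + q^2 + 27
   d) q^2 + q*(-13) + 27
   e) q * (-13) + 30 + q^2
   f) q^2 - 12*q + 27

Expanding (-9 + q) * (q - 3):
= q^2 - 12*q + 27
f) q^2 - 12*q + 27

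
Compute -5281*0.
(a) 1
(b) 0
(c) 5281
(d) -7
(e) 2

-5281 * 0 = 0
b) 0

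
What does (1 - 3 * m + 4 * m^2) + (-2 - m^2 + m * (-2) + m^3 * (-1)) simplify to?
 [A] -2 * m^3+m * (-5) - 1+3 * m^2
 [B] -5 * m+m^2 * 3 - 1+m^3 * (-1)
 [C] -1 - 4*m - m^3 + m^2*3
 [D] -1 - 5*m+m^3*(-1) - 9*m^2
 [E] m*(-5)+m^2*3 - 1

Adding the polynomials and combining like terms:
(1 - 3*m + 4*m^2) + (-2 - m^2 + m*(-2) + m^3*(-1))
= -5 * m+m^2 * 3 - 1+m^3 * (-1)
B) -5 * m+m^2 * 3 - 1+m^3 * (-1)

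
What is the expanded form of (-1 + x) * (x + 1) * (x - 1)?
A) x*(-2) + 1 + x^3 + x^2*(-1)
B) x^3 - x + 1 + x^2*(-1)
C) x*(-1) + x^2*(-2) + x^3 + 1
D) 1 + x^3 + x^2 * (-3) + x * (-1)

Expanding (-1 + x) * (x + 1) * (x - 1):
= x^3 - x + 1 + x^2*(-1)
B) x^3 - x + 1 + x^2*(-1)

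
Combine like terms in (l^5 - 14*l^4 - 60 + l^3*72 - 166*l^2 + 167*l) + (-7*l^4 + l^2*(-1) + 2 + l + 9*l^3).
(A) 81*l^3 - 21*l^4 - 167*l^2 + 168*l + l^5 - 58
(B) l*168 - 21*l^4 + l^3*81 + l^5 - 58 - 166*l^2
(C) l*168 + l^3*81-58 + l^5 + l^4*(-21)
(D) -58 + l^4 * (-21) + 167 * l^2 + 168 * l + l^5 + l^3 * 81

Adding the polynomials and combining like terms:
(l^5 - 14*l^4 - 60 + l^3*72 - 166*l^2 + 167*l) + (-7*l^4 + l^2*(-1) + 2 + l + 9*l^3)
= 81*l^3 - 21*l^4 - 167*l^2 + 168*l + l^5 - 58
A) 81*l^3 - 21*l^4 - 167*l^2 + 168*l + l^5 - 58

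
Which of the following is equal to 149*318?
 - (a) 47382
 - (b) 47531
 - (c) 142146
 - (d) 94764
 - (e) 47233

149 * 318 = 47382
a) 47382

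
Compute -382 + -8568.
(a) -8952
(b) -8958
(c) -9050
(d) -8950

-382 + -8568 = -8950
d) -8950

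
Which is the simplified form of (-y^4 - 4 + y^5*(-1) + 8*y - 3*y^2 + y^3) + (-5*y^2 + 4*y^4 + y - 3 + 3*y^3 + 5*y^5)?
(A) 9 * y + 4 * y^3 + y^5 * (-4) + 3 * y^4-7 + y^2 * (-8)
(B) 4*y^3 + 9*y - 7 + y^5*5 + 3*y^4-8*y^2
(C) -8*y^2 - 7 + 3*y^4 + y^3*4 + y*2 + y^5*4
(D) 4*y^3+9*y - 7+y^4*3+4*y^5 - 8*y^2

Adding the polynomials and combining like terms:
(-y^4 - 4 + y^5*(-1) + 8*y - 3*y^2 + y^3) + (-5*y^2 + 4*y^4 + y - 3 + 3*y^3 + 5*y^5)
= 4*y^3+9*y - 7+y^4*3+4*y^5 - 8*y^2
D) 4*y^3+9*y - 7+y^4*3+4*y^5 - 8*y^2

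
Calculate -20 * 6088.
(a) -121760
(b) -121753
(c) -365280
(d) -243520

-20 * 6088 = -121760
a) -121760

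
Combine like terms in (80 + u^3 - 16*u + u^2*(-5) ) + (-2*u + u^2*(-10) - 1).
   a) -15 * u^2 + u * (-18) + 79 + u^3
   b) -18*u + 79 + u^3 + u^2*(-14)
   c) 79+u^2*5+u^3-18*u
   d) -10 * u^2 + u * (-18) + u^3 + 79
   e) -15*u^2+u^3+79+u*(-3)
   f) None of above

Adding the polynomials and combining like terms:
(80 + u^3 - 16*u + u^2*(-5)) + (-2*u + u^2*(-10) - 1)
= -15 * u^2 + u * (-18) + 79 + u^3
a) -15 * u^2 + u * (-18) + 79 + u^3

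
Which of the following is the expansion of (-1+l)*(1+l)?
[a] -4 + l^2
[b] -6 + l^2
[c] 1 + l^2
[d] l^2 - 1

Expanding (-1+l)*(1+l):
= l^2 - 1
d) l^2 - 1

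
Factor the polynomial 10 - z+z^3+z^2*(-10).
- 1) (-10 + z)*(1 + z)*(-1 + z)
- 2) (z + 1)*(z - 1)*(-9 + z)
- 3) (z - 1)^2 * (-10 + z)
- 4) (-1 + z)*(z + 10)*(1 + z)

We need to factor 10 - z+z^3+z^2*(-10).
The factored form is (-10 + z)*(1 + z)*(-1 + z).
1) (-10 + z)*(1 + z)*(-1 + z)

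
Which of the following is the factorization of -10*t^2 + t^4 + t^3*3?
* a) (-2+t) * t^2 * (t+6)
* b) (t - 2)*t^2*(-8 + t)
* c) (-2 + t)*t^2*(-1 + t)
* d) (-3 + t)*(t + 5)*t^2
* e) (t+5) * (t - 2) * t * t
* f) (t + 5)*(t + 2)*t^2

We need to factor -10*t^2 + t^4 + t^3*3.
The factored form is (t+5) * (t - 2) * t * t.
e) (t+5) * (t - 2) * t * t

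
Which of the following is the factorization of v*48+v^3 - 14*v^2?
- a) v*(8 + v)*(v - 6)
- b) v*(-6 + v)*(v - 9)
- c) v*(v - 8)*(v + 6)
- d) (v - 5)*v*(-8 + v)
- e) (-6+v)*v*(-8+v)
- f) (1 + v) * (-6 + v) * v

We need to factor v*48+v^3 - 14*v^2.
The factored form is (-6+v)*v*(-8+v).
e) (-6+v)*v*(-8+v)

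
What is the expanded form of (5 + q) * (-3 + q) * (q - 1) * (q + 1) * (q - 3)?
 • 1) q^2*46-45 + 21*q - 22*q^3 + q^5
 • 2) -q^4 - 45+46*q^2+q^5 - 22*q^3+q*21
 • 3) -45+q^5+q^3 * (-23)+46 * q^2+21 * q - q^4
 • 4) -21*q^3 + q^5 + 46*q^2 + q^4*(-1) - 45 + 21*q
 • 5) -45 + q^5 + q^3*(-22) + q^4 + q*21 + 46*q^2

Expanding (5 + q) * (-3 + q) * (q - 1) * (q + 1) * (q - 3):
= -q^4 - 45+46*q^2+q^5 - 22*q^3+q*21
2) -q^4 - 45+46*q^2+q^5 - 22*q^3+q*21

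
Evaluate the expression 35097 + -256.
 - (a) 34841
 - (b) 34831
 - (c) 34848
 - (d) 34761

35097 + -256 = 34841
a) 34841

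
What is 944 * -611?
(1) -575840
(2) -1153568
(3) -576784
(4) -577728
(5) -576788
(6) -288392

944 * -611 = -576784
3) -576784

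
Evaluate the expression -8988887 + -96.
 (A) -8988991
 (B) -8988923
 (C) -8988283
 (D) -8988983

-8988887 + -96 = -8988983
D) -8988983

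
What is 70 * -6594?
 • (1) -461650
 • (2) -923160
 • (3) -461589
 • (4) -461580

70 * -6594 = -461580
4) -461580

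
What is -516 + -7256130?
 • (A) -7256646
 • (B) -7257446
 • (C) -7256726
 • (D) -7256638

-516 + -7256130 = -7256646
A) -7256646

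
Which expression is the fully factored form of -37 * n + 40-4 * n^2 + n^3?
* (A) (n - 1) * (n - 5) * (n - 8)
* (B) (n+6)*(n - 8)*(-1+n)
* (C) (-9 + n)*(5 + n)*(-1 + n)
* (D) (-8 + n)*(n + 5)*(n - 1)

We need to factor -37 * n + 40-4 * n^2 + n^3.
The factored form is (-8 + n)*(n + 5)*(n - 1).
D) (-8 + n)*(n + 5)*(n - 1)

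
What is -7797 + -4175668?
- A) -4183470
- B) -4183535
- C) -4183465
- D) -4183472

-7797 + -4175668 = -4183465
C) -4183465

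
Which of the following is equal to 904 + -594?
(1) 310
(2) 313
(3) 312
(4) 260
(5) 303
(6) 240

904 + -594 = 310
1) 310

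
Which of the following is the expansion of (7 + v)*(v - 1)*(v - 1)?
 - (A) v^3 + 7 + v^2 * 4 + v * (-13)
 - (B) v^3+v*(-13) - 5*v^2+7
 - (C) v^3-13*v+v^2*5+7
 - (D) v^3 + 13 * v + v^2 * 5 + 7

Expanding (7 + v)*(v - 1)*(v - 1):
= v^3-13*v+v^2*5+7
C) v^3-13*v+v^2*5+7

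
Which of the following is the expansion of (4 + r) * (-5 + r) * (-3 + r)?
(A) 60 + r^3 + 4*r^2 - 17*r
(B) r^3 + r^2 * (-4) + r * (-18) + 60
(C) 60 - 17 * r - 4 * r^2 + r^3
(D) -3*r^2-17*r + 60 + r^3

Expanding (4 + r) * (-5 + r) * (-3 + r):
= 60 - 17 * r - 4 * r^2 + r^3
C) 60 - 17 * r - 4 * r^2 + r^3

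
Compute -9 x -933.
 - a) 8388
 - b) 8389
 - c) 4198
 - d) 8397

-9 * -933 = 8397
d) 8397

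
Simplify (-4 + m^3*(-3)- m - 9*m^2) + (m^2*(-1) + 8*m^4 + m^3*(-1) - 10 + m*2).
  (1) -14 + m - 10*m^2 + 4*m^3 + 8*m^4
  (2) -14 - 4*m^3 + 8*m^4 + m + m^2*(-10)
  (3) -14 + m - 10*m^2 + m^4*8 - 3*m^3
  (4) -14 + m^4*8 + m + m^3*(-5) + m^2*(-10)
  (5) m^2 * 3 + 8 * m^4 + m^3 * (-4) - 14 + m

Adding the polynomials and combining like terms:
(-4 + m^3*(-3) - m - 9*m^2) + (m^2*(-1) + 8*m^4 + m^3*(-1) - 10 + m*2)
= -14 - 4*m^3 + 8*m^4 + m + m^2*(-10)
2) -14 - 4*m^3 + 8*m^4 + m + m^2*(-10)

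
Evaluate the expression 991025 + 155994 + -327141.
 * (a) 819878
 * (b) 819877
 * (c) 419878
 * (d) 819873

First: 991025 + 155994 = 1147019
Then: 1147019 + -327141 = 819878
a) 819878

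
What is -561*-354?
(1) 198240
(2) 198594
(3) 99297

-561 * -354 = 198594
2) 198594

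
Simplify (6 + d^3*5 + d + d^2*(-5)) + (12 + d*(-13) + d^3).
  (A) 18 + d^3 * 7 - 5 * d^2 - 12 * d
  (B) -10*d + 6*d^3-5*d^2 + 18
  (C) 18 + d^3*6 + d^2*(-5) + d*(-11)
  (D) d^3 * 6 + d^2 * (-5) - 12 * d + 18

Adding the polynomials and combining like terms:
(6 + d^3*5 + d + d^2*(-5)) + (12 + d*(-13) + d^3)
= d^3 * 6 + d^2 * (-5) - 12 * d + 18
D) d^3 * 6 + d^2 * (-5) - 12 * d + 18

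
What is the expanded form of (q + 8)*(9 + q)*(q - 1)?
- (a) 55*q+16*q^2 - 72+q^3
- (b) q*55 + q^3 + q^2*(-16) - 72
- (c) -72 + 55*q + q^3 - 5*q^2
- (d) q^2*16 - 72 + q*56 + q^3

Expanding (q + 8)*(9 + q)*(q - 1):
= 55*q+16*q^2 - 72+q^3
a) 55*q+16*q^2 - 72+q^3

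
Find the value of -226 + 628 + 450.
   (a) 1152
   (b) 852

First: -226 + 628 = 402
Then: 402 + 450 = 852
b) 852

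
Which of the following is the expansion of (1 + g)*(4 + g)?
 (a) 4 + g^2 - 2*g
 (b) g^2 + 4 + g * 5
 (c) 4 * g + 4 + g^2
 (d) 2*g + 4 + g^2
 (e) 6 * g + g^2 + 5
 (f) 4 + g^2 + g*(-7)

Expanding (1 + g)*(4 + g):
= g^2 + 4 + g * 5
b) g^2 + 4 + g * 5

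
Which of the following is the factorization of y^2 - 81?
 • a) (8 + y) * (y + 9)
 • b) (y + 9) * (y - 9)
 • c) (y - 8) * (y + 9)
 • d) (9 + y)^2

We need to factor y^2 - 81.
The factored form is (y + 9) * (y - 9).
b) (y + 9) * (y - 9)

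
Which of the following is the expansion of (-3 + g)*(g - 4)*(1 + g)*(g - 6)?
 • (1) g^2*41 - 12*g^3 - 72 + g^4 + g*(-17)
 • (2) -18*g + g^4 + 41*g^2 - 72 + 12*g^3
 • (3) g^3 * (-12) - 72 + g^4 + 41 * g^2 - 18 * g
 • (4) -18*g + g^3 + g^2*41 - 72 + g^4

Expanding (-3 + g)*(g - 4)*(1 + g)*(g - 6):
= g^3 * (-12) - 72 + g^4 + 41 * g^2 - 18 * g
3) g^3 * (-12) - 72 + g^4 + 41 * g^2 - 18 * g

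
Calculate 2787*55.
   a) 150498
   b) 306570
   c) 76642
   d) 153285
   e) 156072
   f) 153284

2787 * 55 = 153285
d) 153285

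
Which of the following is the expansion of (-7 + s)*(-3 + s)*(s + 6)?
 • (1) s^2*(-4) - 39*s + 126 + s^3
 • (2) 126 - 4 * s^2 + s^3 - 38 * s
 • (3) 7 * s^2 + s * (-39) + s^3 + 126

Expanding (-7 + s)*(-3 + s)*(s + 6):
= s^2*(-4) - 39*s + 126 + s^3
1) s^2*(-4) - 39*s + 126 + s^3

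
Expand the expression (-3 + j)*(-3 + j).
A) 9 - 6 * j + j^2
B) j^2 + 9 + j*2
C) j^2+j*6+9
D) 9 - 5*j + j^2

Expanding (-3 + j)*(-3 + j):
= 9 - 6 * j + j^2
A) 9 - 6 * j + j^2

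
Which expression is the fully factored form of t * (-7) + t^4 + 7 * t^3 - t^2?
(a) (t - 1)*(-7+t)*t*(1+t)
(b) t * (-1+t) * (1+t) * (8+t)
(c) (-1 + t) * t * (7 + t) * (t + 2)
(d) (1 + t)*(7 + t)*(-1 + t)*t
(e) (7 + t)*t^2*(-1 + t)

We need to factor t * (-7) + t^4 + 7 * t^3 - t^2.
The factored form is (1 + t)*(7 + t)*(-1 + t)*t.
d) (1 + t)*(7 + t)*(-1 + t)*t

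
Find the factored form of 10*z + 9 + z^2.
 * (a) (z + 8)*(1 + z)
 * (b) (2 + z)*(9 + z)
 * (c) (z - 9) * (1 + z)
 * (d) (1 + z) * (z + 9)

We need to factor 10*z + 9 + z^2.
The factored form is (1 + z) * (z + 9).
d) (1 + z) * (z + 9)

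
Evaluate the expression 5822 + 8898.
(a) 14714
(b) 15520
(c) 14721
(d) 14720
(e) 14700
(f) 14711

5822 + 8898 = 14720
d) 14720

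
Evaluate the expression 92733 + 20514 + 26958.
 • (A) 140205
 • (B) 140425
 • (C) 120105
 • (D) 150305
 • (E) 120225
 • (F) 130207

First: 92733 + 20514 = 113247
Then: 113247 + 26958 = 140205
A) 140205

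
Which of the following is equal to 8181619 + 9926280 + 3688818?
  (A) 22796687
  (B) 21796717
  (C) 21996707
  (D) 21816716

First: 8181619 + 9926280 = 18107899
Then: 18107899 + 3688818 = 21796717
B) 21796717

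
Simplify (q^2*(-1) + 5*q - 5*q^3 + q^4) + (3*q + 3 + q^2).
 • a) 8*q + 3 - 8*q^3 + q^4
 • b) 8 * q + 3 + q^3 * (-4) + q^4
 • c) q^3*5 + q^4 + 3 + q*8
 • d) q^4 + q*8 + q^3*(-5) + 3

Adding the polynomials and combining like terms:
(q^2*(-1) + 5*q - 5*q^3 + q^4) + (3*q + 3 + q^2)
= q^4 + q*8 + q^3*(-5) + 3
d) q^4 + q*8 + q^3*(-5) + 3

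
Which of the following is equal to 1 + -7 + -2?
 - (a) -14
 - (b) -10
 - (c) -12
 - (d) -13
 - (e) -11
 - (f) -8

First: 1 + -7 = -6
Then: -6 + -2 = -8
f) -8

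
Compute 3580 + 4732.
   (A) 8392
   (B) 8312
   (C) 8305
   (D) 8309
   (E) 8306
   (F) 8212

3580 + 4732 = 8312
B) 8312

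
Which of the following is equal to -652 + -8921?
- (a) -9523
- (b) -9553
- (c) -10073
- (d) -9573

-652 + -8921 = -9573
d) -9573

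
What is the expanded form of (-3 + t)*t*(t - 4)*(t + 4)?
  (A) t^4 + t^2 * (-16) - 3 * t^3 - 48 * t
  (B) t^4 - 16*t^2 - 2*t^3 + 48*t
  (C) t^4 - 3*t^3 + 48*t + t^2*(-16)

Expanding (-3 + t)*t*(t - 4)*(t + 4):
= t^4 - 3*t^3 + 48*t + t^2*(-16)
C) t^4 - 3*t^3 + 48*t + t^2*(-16)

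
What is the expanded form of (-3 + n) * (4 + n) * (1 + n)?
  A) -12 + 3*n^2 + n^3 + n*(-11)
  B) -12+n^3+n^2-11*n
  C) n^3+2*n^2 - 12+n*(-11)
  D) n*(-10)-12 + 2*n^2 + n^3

Expanding (-3 + n) * (4 + n) * (1 + n):
= n^3+2*n^2 - 12+n*(-11)
C) n^3+2*n^2 - 12+n*(-11)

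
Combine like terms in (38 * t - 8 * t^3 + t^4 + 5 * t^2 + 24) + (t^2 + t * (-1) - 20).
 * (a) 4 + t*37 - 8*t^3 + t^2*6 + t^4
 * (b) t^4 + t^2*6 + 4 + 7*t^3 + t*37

Adding the polynomials and combining like terms:
(38*t - 8*t^3 + t^4 + 5*t^2 + 24) + (t^2 + t*(-1) - 20)
= 4 + t*37 - 8*t^3 + t^2*6 + t^4
a) 4 + t*37 - 8*t^3 + t^2*6 + t^4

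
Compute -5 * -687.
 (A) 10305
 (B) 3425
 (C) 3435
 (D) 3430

-5 * -687 = 3435
C) 3435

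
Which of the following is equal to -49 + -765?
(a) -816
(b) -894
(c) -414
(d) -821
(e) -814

-49 + -765 = -814
e) -814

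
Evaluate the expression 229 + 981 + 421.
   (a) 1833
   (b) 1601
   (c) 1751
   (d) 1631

First: 229 + 981 = 1210
Then: 1210 + 421 = 1631
d) 1631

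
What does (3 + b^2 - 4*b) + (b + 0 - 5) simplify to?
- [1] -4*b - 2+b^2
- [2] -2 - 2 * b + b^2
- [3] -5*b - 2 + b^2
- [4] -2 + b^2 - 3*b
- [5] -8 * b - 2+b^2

Adding the polynomials and combining like terms:
(3 + b^2 - 4*b) + (b + 0 - 5)
= -2 + b^2 - 3*b
4) -2 + b^2 - 3*b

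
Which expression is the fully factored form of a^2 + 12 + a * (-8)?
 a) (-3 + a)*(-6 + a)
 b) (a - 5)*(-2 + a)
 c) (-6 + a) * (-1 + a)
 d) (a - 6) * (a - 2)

We need to factor a^2 + 12 + a * (-8).
The factored form is (a - 6) * (a - 2).
d) (a - 6) * (a - 2)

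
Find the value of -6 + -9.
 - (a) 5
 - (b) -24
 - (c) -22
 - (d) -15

-6 + -9 = -15
d) -15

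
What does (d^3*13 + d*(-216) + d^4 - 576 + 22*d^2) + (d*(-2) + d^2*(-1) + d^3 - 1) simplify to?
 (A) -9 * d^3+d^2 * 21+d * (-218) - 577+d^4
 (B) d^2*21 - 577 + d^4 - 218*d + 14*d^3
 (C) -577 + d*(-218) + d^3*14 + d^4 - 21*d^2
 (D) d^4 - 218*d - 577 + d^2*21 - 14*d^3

Adding the polynomials and combining like terms:
(d^3*13 + d*(-216) + d^4 - 576 + 22*d^2) + (d*(-2) + d^2*(-1) + d^3 - 1)
= d^2*21 - 577 + d^4 - 218*d + 14*d^3
B) d^2*21 - 577 + d^4 - 218*d + 14*d^3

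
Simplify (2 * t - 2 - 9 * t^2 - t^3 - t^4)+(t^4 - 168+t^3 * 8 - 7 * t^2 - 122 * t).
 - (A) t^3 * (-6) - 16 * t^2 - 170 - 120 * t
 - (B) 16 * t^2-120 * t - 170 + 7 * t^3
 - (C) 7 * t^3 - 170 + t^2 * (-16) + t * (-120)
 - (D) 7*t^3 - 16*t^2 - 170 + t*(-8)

Adding the polynomials and combining like terms:
(2*t - 2 - 9*t^2 - t^3 - t^4) + (t^4 - 168 + t^3*8 - 7*t^2 - 122*t)
= 7 * t^3 - 170 + t^2 * (-16) + t * (-120)
C) 7 * t^3 - 170 + t^2 * (-16) + t * (-120)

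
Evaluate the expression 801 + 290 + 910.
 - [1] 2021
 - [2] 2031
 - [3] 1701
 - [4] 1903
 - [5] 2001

First: 801 + 290 = 1091
Then: 1091 + 910 = 2001
5) 2001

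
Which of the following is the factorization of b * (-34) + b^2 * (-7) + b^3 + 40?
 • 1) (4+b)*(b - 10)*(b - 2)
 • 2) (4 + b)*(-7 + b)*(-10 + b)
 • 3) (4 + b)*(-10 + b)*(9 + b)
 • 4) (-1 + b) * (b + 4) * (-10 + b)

We need to factor b * (-34) + b^2 * (-7) + b^3 + 40.
The factored form is (-1 + b) * (b + 4) * (-10 + b).
4) (-1 + b) * (b + 4) * (-10 + b)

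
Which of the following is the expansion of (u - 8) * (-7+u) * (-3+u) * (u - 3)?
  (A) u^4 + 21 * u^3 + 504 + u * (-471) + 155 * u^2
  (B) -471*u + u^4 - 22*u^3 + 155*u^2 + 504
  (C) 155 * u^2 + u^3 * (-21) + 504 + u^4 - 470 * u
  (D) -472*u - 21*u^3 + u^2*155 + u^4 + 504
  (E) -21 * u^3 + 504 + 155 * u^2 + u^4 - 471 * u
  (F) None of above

Expanding (u - 8) * (-7+u) * (-3+u) * (u - 3):
= -21 * u^3 + 504 + 155 * u^2 + u^4 - 471 * u
E) -21 * u^3 + 504 + 155 * u^2 + u^4 - 471 * u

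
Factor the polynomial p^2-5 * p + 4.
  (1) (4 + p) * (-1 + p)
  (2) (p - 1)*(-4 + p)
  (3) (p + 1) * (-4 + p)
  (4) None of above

We need to factor p^2-5 * p + 4.
The factored form is (p - 1)*(-4 + p).
2) (p - 1)*(-4 + p)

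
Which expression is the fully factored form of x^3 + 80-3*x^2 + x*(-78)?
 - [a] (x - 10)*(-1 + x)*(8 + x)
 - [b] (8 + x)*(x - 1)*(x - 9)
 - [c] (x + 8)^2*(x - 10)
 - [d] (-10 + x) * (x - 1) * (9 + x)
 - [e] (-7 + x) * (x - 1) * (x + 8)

We need to factor x^3 + 80-3*x^2 + x*(-78).
The factored form is (x - 10)*(-1 + x)*(8 + x).
a) (x - 10)*(-1 + x)*(8 + x)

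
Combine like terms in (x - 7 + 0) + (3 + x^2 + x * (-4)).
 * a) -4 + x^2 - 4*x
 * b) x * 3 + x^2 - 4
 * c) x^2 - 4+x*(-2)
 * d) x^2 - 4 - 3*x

Adding the polynomials and combining like terms:
(x - 7 + 0) + (3 + x^2 + x*(-4))
= x^2 - 4 - 3*x
d) x^2 - 4 - 3*x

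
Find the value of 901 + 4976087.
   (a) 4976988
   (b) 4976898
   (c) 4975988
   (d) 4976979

901 + 4976087 = 4976988
a) 4976988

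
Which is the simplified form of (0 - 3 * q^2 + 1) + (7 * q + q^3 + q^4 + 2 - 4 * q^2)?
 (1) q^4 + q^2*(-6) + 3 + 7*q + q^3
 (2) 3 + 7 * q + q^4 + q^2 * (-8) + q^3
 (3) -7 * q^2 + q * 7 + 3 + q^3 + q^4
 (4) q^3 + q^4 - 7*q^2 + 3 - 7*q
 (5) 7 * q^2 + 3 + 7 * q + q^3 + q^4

Adding the polynomials and combining like terms:
(0 - 3*q^2 + 1) + (7*q + q^3 + q^4 + 2 - 4*q^2)
= -7 * q^2 + q * 7 + 3 + q^3 + q^4
3) -7 * q^2 + q * 7 + 3 + q^3 + q^4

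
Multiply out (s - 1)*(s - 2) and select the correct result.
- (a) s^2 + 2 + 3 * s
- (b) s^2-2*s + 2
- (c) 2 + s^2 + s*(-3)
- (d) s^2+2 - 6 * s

Expanding (s - 1)*(s - 2):
= 2 + s^2 + s*(-3)
c) 2 + s^2 + s*(-3)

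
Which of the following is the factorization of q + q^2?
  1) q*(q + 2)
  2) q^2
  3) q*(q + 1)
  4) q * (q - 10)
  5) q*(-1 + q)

We need to factor q + q^2.
The factored form is q*(q + 1).
3) q*(q + 1)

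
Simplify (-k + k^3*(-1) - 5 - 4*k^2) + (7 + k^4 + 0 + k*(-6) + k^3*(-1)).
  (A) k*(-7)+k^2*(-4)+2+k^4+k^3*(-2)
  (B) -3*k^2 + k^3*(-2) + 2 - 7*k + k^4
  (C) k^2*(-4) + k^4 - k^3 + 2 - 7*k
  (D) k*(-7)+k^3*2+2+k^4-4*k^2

Adding the polynomials and combining like terms:
(-k + k^3*(-1) - 5 - 4*k^2) + (7 + k^4 + 0 + k*(-6) + k^3*(-1))
= k*(-7)+k^2*(-4)+2+k^4+k^3*(-2)
A) k*(-7)+k^2*(-4)+2+k^4+k^3*(-2)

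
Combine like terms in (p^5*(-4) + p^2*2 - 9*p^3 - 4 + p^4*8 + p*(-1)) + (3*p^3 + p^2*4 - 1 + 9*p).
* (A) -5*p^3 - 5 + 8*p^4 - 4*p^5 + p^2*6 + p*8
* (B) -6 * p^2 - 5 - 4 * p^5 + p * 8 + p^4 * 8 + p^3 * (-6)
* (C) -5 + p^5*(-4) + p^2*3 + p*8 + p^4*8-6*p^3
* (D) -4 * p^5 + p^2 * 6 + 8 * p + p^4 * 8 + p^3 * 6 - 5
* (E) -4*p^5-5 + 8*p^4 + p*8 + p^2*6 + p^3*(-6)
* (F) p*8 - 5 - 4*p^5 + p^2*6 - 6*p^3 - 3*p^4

Adding the polynomials and combining like terms:
(p^5*(-4) + p^2*2 - 9*p^3 - 4 + p^4*8 + p*(-1)) + (3*p^3 + p^2*4 - 1 + 9*p)
= -4*p^5-5 + 8*p^4 + p*8 + p^2*6 + p^3*(-6)
E) -4*p^5-5 + 8*p^4 + p*8 + p^2*6 + p^3*(-6)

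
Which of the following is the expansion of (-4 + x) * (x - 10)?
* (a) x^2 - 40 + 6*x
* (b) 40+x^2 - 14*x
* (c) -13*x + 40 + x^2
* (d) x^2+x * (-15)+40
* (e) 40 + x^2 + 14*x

Expanding (-4 + x) * (x - 10):
= 40+x^2 - 14*x
b) 40+x^2 - 14*x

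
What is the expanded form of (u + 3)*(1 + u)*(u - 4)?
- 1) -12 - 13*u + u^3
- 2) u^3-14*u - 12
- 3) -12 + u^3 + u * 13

Expanding (u + 3)*(1 + u)*(u - 4):
= -12 - 13*u + u^3
1) -12 - 13*u + u^3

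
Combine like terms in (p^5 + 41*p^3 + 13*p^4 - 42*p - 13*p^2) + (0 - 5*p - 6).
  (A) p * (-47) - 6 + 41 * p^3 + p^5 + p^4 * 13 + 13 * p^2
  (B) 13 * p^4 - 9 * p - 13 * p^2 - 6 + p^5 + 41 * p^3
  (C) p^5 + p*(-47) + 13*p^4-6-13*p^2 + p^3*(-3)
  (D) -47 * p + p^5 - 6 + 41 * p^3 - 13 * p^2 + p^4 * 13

Adding the polynomials and combining like terms:
(p^5 + 41*p^3 + 13*p^4 - 42*p - 13*p^2) + (0 - 5*p - 6)
= -47 * p + p^5 - 6 + 41 * p^3 - 13 * p^2 + p^4 * 13
D) -47 * p + p^5 - 6 + 41 * p^3 - 13 * p^2 + p^4 * 13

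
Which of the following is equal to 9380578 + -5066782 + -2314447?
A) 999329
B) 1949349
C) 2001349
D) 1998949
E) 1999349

First: 9380578 + -5066782 = 4313796
Then: 4313796 + -2314447 = 1999349
E) 1999349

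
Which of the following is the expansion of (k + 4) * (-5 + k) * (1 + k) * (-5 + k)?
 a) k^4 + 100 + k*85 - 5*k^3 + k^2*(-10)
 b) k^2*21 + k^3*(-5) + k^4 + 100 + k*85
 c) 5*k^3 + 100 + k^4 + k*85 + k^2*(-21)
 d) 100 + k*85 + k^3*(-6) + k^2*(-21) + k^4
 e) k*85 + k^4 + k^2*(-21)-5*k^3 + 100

Expanding (k + 4) * (-5 + k) * (1 + k) * (-5 + k):
= k*85 + k^4 + k^2*(-21)-5*k^3 + 100
e) k*85 + k^4 + k^2*(-21)-5*k^3 + 100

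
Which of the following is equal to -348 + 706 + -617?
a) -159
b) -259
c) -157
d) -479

First: -348 + 706 = 358
Then: 358 + -617 = -259
b) -259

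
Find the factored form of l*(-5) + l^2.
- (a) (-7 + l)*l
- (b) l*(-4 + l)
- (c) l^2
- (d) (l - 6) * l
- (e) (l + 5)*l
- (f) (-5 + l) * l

We need to factor l*(-5) + l^2.
The factored form is (-5 + l) * l.
f) (-5 + l) * l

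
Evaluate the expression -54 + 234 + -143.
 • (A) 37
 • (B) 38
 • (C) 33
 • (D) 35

First: -54 + 234 = 180
Then: 180 + -143 = 37
A) 37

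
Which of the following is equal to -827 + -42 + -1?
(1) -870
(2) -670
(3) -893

First: -827 + -42 = -869
Then: -869 + -1 = -870
1) -870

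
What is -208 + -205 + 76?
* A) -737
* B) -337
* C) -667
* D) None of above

First: -208 + -205 = -413
Then: -413 + 76 = -337
B) -337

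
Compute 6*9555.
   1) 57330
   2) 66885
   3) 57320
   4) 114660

6 * 9555 = 57330
1) 57330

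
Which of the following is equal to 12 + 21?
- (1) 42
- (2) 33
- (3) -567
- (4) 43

12 + 21 = 33
2) 33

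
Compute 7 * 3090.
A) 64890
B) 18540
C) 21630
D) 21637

7 * 3090 = 21630
C) 21630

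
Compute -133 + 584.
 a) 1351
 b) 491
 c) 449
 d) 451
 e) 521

-133 + 584 = 451
d) 451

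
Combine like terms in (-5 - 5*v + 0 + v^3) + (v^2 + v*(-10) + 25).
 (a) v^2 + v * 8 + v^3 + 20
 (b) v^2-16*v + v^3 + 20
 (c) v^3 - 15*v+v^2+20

Adding the polynomials and combining like terms:
(-5 - 5*v + 0 + v^3) + (v^2 + v*(-10) + 25)
= v^3 - 15*v+v^2+20
c) v^3 - 15*v+v^2+20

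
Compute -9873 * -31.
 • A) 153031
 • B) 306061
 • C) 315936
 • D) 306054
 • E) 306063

-9873 * -31 = 306063
E) 306063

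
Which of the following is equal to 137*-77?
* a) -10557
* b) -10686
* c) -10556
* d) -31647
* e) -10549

137 * -77 = -10549
e) -10549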